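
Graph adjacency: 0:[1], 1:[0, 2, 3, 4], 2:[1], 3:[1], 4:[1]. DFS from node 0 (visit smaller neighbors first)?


DFS stack-based: start with [0]
Visit order: [0, 1, 2, 3, 4]


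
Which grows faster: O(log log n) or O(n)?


double-logarithmic grows slower than linear
O(log log n) is asymptotically smaller; O(n) grows faster


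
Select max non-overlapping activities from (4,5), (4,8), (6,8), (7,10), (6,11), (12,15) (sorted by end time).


Greedy: pick earliest-ending, then skip overlaps.
Selected (3 activities): [(4, 5), (6, 8), (12, 15)]


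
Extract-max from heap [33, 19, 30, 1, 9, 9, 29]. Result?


Max = 33
Replace root with last, heapify down
Resulting heap: [30, 19, 29, 1, 9, 9]


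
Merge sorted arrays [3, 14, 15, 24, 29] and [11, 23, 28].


Compare heads, take smaller each step.
Merged: [3, 11, 14, 15, 23, 24, 28, 29]


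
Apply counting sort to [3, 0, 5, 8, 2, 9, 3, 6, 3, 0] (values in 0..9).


Count array: [2, 0, 1, 3, 0, 1, 1, 0, 1, 1]
Reconstruct: [0, 0, 2, 3, 3, 3, 5, 6, 8, 9]


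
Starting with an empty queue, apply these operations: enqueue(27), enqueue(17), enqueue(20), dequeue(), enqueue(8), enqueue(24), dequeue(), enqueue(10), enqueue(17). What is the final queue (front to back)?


enqueue(27) -> [27]
enqueue(17) -> [27, 17]
enqueue(20) -> [27, 17, 20]
dequeue() returns 27 -> [17, 20]
enqueue(8) -> [17, 20, 8]
enqueue(24) -> [17, 20, 8, 24]
dequeue() returns 17 -> [20, 8, 24]
enqueue(10) -> [20, 8, 24, 10]
enqueue(17) -> [20, 8, 24, 10, 17]
Final queue (front to back): [20, 8, 24, 10, 17]


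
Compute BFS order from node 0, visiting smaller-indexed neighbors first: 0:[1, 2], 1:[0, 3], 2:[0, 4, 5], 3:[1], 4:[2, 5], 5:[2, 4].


BFS queue: start with [0]
Visit order: [0, 1, 2, 3, 4, 5]


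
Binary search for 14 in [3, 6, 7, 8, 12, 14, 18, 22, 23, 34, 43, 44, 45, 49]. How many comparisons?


Search for 14:
[0,13] mid=6 arr[6]=18
[0,5] mid=2 arr[2]=7
[3,5] mid=4 arr[4]=12
[5,5] mid=5 arr[5]=14
Total: 4 comparisons


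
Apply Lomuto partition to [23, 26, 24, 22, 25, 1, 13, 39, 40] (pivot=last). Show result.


Elements <= 40 go left of pivot.
Result: [23, 26, 24, 22, 25, 1, 13, 39, 40], pivot at index 8


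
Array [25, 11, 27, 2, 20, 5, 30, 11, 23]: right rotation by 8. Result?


Right rotate by 8: [11, 27, 2, 20, 5, 30, 11, 23, 25]


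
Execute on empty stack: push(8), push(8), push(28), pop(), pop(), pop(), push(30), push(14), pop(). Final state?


push(8) -> [8]
push(8) -> [8, 8]
push(28) -> [8, 8, 28]
pop() returns 28 -> [8, 8]
pop() returns 8 -> [8]
pop() returns 8 -> []
push(30) -> [30]
push(14) -> [30, 14]
pop() returns 14 -> [30]
Final stack (bottom to top): [30]


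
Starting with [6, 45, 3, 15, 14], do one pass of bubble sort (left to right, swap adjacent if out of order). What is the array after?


After one pass: [6, 3, 15, 14, 45]


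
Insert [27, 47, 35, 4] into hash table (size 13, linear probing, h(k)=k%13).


Insertions: 27->slot 1; 47->slot 8; 35->slot 9; 4->slot 4
Table: [None, 27, None, None, 4, None, None, None, 47, 35, None, None, None]


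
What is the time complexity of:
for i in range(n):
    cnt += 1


Per nesting level: O(n) = O(n)
Complexity: O(n)


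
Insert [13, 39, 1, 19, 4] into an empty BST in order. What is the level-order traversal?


Root = 13; build tree by BST insertion.
Level-Order traversal: [13, 1, 39, 4, 19]


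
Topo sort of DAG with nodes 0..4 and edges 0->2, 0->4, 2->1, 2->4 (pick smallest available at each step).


Kahn's algorithm, process smallest node first
Order: [0, 2, 1, 3, 4]


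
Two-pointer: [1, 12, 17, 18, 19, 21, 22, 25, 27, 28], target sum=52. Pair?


Two pointers: lo=0, hi=9
Found pair: (25, 27) summing to 52


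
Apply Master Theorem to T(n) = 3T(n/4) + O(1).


a=3, b=4, c=0. log_4(3)=0.792 > c=0. Case 1: O(n^log_b(a)) = O(n^0.792)
Complexity: O(n^0.792)


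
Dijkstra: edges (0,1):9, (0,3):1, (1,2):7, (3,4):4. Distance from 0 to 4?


Dijkstra from 0:
Distances: {0: 0, 1: 9, 2: 16, 3: 1, 4: 5}
Shortest distance to 4 = 5, path = [0, 3, 4]


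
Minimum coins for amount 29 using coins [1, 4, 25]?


dp[0]=0; dp[i]=1+min(dp[i-c] for c in coins)
...dp[24]=6, dp[25]=1, dp[26]=2, dp[27]=3, dp[28]=4, dp[29]=2
Minimum coins for 29 = 2


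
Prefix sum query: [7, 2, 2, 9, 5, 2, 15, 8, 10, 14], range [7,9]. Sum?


Prefix sums: [0, 7, 9, 11, 20, 25, 27, 42, 50, 60, 74]
Sum[7..9] = prefix[10] - prefix[7] = 74 - 42 = 32


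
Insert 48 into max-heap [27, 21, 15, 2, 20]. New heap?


Append 48: [27, 21, 15, 2, 20, 48]
Bubble up: swap idx 5(48) with idx 2(15); swap idx 2(48) with idx 0(27)
Result: [48, 21, 27, 2, 20, 15]


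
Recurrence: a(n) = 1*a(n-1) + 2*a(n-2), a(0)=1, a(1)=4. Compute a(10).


Build bottom-up:
...a(8)=426, a(9)=854, a(10)=1*854+2*426=1706


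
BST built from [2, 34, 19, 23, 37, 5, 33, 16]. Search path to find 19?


BST root = 2
Search for 19: compare at each node
Path: [2, 34, 19]


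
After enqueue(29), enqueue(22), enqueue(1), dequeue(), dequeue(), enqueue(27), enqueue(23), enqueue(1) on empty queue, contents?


enqueue(29) -> [29]
enqueue(22) -> [29, 22]
enqueue(1) -> [29, 22, 1]
dequeue() returns 29 -> [22, 1]
dequeue() returns 22 -> [1]
enqueue(27) -> [1, 27]
enqueue(23) -> [1, 27, 23]
enqueue(1) -> [1, 27, 23, 1]
Final queue (front to back): [1, 27, 23, 1]


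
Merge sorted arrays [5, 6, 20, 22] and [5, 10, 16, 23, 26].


Compare heads, take smaller each step.
Merged: [5, 5, 6, 10, 16, 20, 22, 23, 26]


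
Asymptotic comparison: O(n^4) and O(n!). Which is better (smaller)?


quartic grows slower than factorial
O(n^4) is asymptotically smaller; O(n!) grows faster


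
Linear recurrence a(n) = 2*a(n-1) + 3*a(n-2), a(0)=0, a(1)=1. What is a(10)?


Build bottom-up:
...a(8)=1640, a(9)=4921, a(10)=2*4921+3*1640=14762


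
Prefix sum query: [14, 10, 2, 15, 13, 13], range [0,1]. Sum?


Prefix sums: [0, 14, 24, 26, 41, 54, 67]
Sum[0..1] = prefix[2] - prefix[0] = 24 - 0 = 24


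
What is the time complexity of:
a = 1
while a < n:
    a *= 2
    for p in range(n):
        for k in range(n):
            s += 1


Per nesting level: O(log n) * O(n) * O(n) = O(n^2 log n)
Complexity: O(n^2 log n)


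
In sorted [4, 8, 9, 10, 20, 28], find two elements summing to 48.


Two pointers: lo=0, hi=5
Found pair: (20, 28) summing to 48


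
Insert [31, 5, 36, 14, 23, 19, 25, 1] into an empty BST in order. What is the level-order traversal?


Root = 31; build tree by BST insertion.
Level-Order traversal: [31, 5, 36, 1, 14, 23, 19, 25]


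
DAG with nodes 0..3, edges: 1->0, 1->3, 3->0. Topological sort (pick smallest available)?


Kahn's algorithm, process smallest node first
Order: [1, 2, 3, 0]


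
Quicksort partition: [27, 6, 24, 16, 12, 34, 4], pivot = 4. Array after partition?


Elements <= 4 go left of pivot.
Result: [4, 6, 24, 16, 12, 34, 27], pivot at index 0


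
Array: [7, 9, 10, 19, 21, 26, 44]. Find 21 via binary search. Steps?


Search for 21:
[0,6] mid=3 arr[3]=19
[4,6] mid=5 arr[5]=26
[4,4] mid=4 arr[4]=21
Total: 3 comparisons


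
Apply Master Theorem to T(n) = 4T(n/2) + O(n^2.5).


a=4, b=2, c=2.5. log_2(4)=2 < c=2.5. Case 3: O(n^c) = O(n^2.500)
Complexity: O(n^2.500)


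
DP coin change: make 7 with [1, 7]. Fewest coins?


dp[0]=0; dp[i]=1+min(dp[i-c] for c in coins)
...dp[2]=2, dp[3]=3, dp[4]=4, dp[5]=5, dp[6]=6, dp[7]=1
Minimum coins for 7 = 1


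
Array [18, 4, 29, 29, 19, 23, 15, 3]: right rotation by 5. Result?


Right rotate by 5: [29, 19, 23, 15, 3, 18, 4, 29]


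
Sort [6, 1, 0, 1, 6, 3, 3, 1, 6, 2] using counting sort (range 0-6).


Count array: [1, 3, 1, 2, 0, 0, 3]
Reconstruct: [0, 1, 1, 1, 2, 3, 3, 6, 6, 6]


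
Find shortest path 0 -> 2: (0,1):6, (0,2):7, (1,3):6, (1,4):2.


Dijkstra from 0:
Distances: {0: 0, 1: 6, 2: 7, 3: 12, 4: 8}
Shortest distance to 2 = 7, path = [0, 2]


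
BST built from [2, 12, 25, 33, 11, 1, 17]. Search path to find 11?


BST root = 2
Search for 11: compare at each node
Path: [2, 12, 11]


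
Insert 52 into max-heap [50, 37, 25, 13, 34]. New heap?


Append 52: [50, 37, 25, 13, 34, 52]
Bubble up: swap idx 5(52) with idx 2(25); swap idx 2(52) with idx 0(50)
Result: [52, 37, 50, 13, 34, 25]


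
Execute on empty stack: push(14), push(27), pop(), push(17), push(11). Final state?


push(14) -> [14]
push(27) -> [14, 27]
pop() returns 27 -> [14]
push(17) -> [14, 17]
push(11) -> [14, 17, 11]
Final stack (bottom to top): [14, 17, 11]


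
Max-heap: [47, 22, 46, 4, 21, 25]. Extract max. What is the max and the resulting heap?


Max = 47
Replace root with last, heapify down
Resulting heap: [46, 22, 25, 4, 21]


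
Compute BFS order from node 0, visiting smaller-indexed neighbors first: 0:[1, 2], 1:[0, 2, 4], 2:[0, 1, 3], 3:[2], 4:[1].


BFS queue: start with [0]
Visit order: [0, 1, 2, 4, 3]


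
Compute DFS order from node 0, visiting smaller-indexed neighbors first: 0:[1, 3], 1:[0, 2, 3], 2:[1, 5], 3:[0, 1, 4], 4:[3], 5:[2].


DFS stack-based: start with [0]
Visit order: [0, 1, 2, 5, 3, 4]


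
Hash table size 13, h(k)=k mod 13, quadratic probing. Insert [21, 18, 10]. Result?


Insertions: 21->slot 8; 18->slot 5; 10->slot 10
Table: [None, None, None, None, None, 18, None, None, 21, None, 10, None, None]


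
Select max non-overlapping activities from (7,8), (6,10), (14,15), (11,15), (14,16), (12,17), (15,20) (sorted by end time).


Greedy: pick earliest-ending, then skip overlaps.
Selected (3 activities): [(7, 8), (14, 15), (15, 20)]


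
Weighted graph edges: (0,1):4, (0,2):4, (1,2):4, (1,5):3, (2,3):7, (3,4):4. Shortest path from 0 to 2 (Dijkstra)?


Dijkstra from 0:
Distances: {0: 0, 1: 4, 2: 4, 3: 11, 4: 15, 5: 7}
Shortest distance to 2 = 4, path = [0, 2]


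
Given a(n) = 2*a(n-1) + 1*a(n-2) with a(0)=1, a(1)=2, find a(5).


Build bottom-up:
...a(3)=12, a(4)=29, a(5)=2*29+1*12=70


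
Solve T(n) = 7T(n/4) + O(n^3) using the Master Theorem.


a=7, b=4, c=3. log_4(7)=1.404 < c=3. Case 3: O(n^c) = O(n^3)
Complexity: O(n^3)


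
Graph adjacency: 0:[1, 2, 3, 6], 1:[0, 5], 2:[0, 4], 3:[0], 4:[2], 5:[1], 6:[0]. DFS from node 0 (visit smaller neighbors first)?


DFS stack-based: start with [0]
Visit order: [0, 1, 5, 2, 4, 3, 6]


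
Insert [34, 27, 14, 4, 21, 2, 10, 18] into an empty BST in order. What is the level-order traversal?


Root = 34; build tree by BST insertion.
Level-Order traversal: [34, 27, 14, 4, 21, 2, 10, 18]


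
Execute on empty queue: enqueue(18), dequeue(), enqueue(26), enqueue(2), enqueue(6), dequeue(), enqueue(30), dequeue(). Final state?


enqueue(18) -> [18]
dequeue() returns 18 -> []
enqueue(26) -> [26]
enqueue(2) -> [26, 2]
enqueue(6) -> [26, 2, 6]
dequeue() returns 26 -> [2, 6]
enqueue(30) -> [2, 6, 30]
dequeue() returns 2 -> [6, 30]
Final queue (front to back): [6, 30]


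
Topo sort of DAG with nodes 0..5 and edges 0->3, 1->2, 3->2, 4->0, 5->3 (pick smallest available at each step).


Kahn's algorithm, process smallest node first
Order: [1, 4, 0, 5, 3, 2]


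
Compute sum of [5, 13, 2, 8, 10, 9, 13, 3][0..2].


Prefix sums: [0, 5, 18, 20, 28, 38, 47, 60, 63]
Sum[0..2] = prefix[3] - prefix[0] = 20 - 0 = 20


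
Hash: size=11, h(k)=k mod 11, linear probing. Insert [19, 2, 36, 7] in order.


Insertions: 19->slot 8; 2->slot 2; 36->slot 3; 7->slot 7
Table: [None, None, 2, 36, None, None, None, 7, 19, None, None]


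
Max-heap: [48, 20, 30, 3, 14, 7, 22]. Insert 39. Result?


Append 39: [48, 20, 30, 3, 14, 7, 22, 39]
Bubble up: swap idx 7(39) with idx 3(3); swap idx 3(39) with idx 1(20)
Result: [48, 39, 30, 20, 14, 7, 22, 3]


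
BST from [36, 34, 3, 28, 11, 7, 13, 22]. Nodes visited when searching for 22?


BST root = 36
Search for 22: compare at each node
Path: [36, 34, 3, 28, 11, 13, 22]


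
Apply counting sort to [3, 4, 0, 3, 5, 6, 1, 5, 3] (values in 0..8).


Count array: [1, 1, 0, 3, 1, 2, 1, 0, 0]
Reconstruct: [0, 1, 3, 3, 3, 4, 5, 5, 6]


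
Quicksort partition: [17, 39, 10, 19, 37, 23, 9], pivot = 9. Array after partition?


Elements <= 9 go left of pivot.
Result: [9, 39, 10, 19, 37, 23, 17], pivot at index 0


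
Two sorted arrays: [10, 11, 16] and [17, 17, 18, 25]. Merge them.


Compare heads, take smaller each step.
Merged: [10, 11, 16, 17, 17, 18, 25]


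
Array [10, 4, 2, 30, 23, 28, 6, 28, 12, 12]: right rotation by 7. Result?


Right rotate by 7: [30, 23, 28, 6, 28, 12, 12, 10, 4, 2]


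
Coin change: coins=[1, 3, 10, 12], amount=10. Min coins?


dp[0]=0; dp[i]=1+min(dp[i-c] for c in coins)
...dp[5]=3, dp[6]=2, dp[7]=3, dp[8]=4, dp[9]=3, dp[10]=1
Minimum coins for 10 = 1


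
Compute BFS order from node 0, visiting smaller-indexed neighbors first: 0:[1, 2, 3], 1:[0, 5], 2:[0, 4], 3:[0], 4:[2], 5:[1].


BFS queue: start with [0]
Visit order: [0, 1, 2, 3, 5, 4]


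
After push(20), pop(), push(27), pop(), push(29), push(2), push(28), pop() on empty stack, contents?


push(20) -> [20]
pop() returns 20 -> []
push(27) -> [27]
pop() returns 27 -> []
push(29) -> [29]
push(2) -> [29, 2]
push(28) -> [29, 2, 28]
pop() returns 28 -> [29, 2]
Final stack (bottom to top): [29, 2]


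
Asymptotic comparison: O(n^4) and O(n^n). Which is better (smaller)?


quartic grows slower than n^n
O(n^4) is asymptotically smaller; O(n^n) grows faster


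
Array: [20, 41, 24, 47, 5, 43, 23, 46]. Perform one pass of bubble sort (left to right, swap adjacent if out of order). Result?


After one pass: [20, 24, 41, 5, 43, 23, 46, 47]


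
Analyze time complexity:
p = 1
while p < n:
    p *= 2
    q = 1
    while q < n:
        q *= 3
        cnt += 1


Per nesting level: O(log n) * O(log n) = O((log n)^2)
Complexity: O((log n)^2)


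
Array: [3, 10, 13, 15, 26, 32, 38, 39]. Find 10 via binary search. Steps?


Search for 10:
[0,7] mid=3 arr[3]=15
[0,2] mid=1 arr[1]=10
Total: 2 comparisons


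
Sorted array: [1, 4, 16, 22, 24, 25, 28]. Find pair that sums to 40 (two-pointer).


Two pointers: lo=0, hi=6
Found pair: (16, 24) summing to 40


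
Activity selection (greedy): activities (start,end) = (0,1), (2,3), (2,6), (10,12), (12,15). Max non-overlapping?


Greedy: pick earliest-ending, then skip overlaps.
Selected (4 activities): [(0, 1), (2, 3), (10, 12), (12, 15)]


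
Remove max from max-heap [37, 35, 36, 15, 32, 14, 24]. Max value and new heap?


Max = 37
Replace root with last, heapify down
Resulting heap: [36, 35, 24, 15, 32, 14]


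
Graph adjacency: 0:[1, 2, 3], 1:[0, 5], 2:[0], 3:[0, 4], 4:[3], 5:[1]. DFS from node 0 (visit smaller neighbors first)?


DFS stack-based: start with [0]
Visit order: [0, 1, 5, 2, 3, 4]


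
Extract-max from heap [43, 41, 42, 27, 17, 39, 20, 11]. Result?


Max = 43
Replace root with last, heapify down
Resulting heap: [42, 41, 39, 27, 17, 11, 20]


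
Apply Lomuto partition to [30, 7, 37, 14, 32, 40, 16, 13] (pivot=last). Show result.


Elements <= 13 go left of pivot.
Result: [7, 13, 37, 14, 32, 40, 16, 30], pivot at index 1


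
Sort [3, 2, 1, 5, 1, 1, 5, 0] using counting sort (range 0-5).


Count array: [1, 3, 1, 1, 0, 2]
Reconstruct: [0, 1, 1, 1, 2, 3, 5, 5]


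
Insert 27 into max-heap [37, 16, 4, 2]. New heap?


Append 27: [37, 16, 4, 2, 27]
Bubble up: swap idx 4(27) with idx 1(16)
Result: [37, 27, 4, 2, 16]


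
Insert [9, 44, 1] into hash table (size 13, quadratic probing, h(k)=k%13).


Insertions: 9->slot 9; 44->slot 5; 1->slot 1
Table: [None, 1, None, None, None, 44, None, None, None, 9, None, None, None]


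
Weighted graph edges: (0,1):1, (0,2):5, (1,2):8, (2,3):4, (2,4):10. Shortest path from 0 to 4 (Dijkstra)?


Dijkstra from 0:
Distances: {0: 0, 1: 1, 2: 5, 3: 9, 4: 15}
Shortest distance to 4 = 15, path = [0, 2, 4]


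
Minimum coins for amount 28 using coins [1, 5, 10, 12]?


dp[0]=0; dp[i]=1+min(dp[i-c] for c in coins)
...dp[23]=3, dp[24]=2, dp[25]=3, dp[26]=4, dp[27]=3, dp[28]=4
Minimum coins for 28 = 4


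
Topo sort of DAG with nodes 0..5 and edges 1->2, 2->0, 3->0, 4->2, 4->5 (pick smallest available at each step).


Kahn's algorithm, process smallest node first
Order: [1, 3, 4, 2, 0, 5]


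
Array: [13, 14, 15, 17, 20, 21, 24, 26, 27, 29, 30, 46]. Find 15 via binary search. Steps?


Search for 15:
[0,11] mid=5 arr[5]=21
[0,4] mid=2 arr[2]=15
Total: 2 comparisons


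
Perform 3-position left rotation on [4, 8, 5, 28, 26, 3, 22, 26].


Left rotate by 3: [28, 26, 3, 22, 26, 4, 8, 5]


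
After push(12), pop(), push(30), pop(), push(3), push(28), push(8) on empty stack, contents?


push(12) -> [12]
pop() returns 12 -> []
push(30) -> [30]
pop() returns 30 -> []
push(3) -> [3]
push(28) -> [3, 28]
push(8) -> [3, 28, 8]
Final stack (bottom to top): [3, 28, 8]


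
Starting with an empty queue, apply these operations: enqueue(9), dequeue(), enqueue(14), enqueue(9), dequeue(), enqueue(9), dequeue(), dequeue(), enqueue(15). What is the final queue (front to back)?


enqueue(9) -> [9]
dequeue() returns 9 -> []
enqueue(14) -> [14]
enqueue(9) -> [14, 9]
dequeue() returns 14 -> [9]
enqueue(9) -> [9, 9]
dequeue() returns 9 -> [9]
dequeue() returns 9 -> []
enqueue(15) -> [15]
Final queue (front to back): [15]


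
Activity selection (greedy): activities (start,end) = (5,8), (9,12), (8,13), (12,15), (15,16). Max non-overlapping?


Greedy: pick earliest-ending, then skip overlaps.
Selected (4 activities): [(5, 8), (9, 12), (12, 15), (15, 16)]


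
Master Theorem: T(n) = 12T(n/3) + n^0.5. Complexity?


a=12, b=3, c=0.5. log_3(12)=2.262 > c=0.5. Case 1: O(n^log_b(a)) = O(n^2.262)
Complexity: O(n^2.262)


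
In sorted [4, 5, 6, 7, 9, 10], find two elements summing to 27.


Two pointers: lo=0, hi=5
No pair sums to 27


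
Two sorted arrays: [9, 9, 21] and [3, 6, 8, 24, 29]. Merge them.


Compare heads, take smaller each step.
Merged: [3, 6, 8, 9, 9, 21, 24, 29]


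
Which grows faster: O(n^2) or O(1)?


constant grows slower than quadratic
O(1) is asymptotically smaller; O(n^2) grows faster


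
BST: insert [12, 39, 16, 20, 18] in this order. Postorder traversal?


Root = 12; build tree by BST insertion.
Postorder traversal: [18, 20, 16, 39, 12]


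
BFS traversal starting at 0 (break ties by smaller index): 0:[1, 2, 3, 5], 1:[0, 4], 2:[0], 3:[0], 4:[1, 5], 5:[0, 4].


BFS queue: start with [0]
Visit order: [0, 1, 2, 3, 5, 4]


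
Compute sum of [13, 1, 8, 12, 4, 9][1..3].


Prefix sums: [0, 13, 14, 22, 34, 38, 47]
Sum[1..3] = prefix[4] - prefix[1] = 34 - 13 = 21


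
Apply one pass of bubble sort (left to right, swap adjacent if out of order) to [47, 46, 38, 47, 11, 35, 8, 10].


After one pass: [46, 38, 47, 11, 35, 8, 10, 47]


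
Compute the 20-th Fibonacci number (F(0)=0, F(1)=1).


F(n)=F(n-1)+F(n-2)
...F(18)=2584, F(19)=4181, F(20)=6765


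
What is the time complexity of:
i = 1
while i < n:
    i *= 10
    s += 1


Per nesting level: O(log n) = O(log n)
Complexity: O(log n)


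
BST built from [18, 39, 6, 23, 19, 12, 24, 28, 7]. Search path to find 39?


BST root = 18
Search for 39: compare at each node
Path: [18, 39]


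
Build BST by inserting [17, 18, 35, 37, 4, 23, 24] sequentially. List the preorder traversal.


Root = 17; build tree by BST insertion.
Preorder traversal: [17, 4, 18, 35, 23, 24, 37]


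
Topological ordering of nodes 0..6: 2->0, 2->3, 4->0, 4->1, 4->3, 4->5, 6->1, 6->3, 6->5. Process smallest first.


Kahn's algorithm, process smallest node first
Order: [2, 4, 0, 6, 1, 3, 5]


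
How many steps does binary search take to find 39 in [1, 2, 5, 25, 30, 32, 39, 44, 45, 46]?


Search for 39:
[0,9] mid=4 arr[4]=30
[5,9] mid=7 arr[7]=44
[5,6] mid=5 arr[5]=32
[6,6] mid=6 arr[6]=39
Total: 4 comparisons


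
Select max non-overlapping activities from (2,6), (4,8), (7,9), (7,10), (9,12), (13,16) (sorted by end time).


Greedy: pick earliest-ending, then skip overlaps.
Selected (4 activities): [(2, 6), (7, 9), (9, 12), (13, 16)]


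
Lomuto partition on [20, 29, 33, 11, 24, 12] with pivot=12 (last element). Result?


Elements <= 12 go left of pivot.
Result: [11, 12, 33, 20, 24, 29], pivot at index 1


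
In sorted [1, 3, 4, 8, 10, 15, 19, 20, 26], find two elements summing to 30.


Two pointers: lo=0, hi=8
Found pair: (4, 26) summing to 30


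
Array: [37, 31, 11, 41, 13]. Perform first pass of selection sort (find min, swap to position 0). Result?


After one pass: [11, 31, 37, 41, 13]


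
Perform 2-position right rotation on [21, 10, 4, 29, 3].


Right rotate by 2: [29, 3, 21, 10, 4]


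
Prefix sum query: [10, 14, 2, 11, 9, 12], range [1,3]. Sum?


Prefix sums: [0, 10, 24, 26, 37, 46, 58]
Sum[1..3] = prefix[4] - prefix[1] = 37 - 10 = 27


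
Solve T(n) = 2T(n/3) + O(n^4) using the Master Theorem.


a=2, b=3, c=4. log_3(2)=0.631 < c=4. Case 3: O(n^c) = O(n^4)
Complexity: O(n^4)


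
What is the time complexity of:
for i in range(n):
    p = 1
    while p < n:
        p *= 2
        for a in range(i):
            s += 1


Per nesting level: O(n) * O(log n) * O(n) [triangular over i] = O(n^2 log n)
Complexity: O(n^2 log n)


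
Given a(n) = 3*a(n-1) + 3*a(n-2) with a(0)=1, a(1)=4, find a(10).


Build bottom-up:
...a(8)=44631, a(9)=169209, a(10)=3*169209+3*44631=641520


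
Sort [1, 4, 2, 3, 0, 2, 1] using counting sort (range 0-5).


Count array: [1, 2, 2, 1, 1, 0]
Reconstruct: [0, 1, 1, 2, 2, 3, 4]


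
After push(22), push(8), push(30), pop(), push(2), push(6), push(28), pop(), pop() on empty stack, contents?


push(22) -> [22]
push(8) -> [22, 8]
push(30) -> [22, 8, 30]
pop() returns 30 -> [22, 8]
push(2) -> [22, 8, 2]
push(6) -> [22, 8, 2, 6]
push(28) -> [22, 8, 2, 6, 28]
pop() returns 28 -> [22, 8, 2, 6]
pop() returns 6 -> [22, 8, 2]
Final stack (bottom to top): [22, 8, 2]


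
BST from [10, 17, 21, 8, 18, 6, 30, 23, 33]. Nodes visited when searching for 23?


BST root = 10
Search for 23: compare at each node
Path: [10, 17, 21, 30, 23]


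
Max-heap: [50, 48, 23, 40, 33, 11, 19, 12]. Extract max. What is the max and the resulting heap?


Max = 50
Replace root with last, heapify down
Resulting heap: [48, 40, 23, 12, 33, 11, 19]


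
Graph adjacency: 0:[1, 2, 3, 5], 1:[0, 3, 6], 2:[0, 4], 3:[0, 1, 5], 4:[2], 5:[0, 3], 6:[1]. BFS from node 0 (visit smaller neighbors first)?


BFS queue: start with [0]
Visit order: [0, 1, 2, 3, 5, 6, 4]


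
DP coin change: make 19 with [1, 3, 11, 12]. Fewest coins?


dp[0]=0; dp[i]=1+min(dp[i-c] for c in coins)
...dp[14]=2, dp[15]=2, dp[16]=3, dp[17]=3, dp[18]=3, dp[19]=4
Minimum coins for 19 = 4


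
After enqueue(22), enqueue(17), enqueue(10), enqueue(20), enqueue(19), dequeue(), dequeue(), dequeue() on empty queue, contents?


enqueue(22) -> [22]
enqueue(17) -> [22, 17]
enqueue(10) -> [22, 17, 10]
enqueue(20) -> [22, 17, 10, 20]
enqueue(19) -> [22, 17, 10, 20, 19]
dequeue() returns 22 -> [17, 10, 20, 19]
dequeue() returns 17 -> [10, 20, 19]
dequeue() returns 10 -> [20, 19]
Final queue (front to back): [20, 19]


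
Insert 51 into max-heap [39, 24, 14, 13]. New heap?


Append 51: [39, 24, 14, 13, 51]
Bubble up: swap idx 4(51) with idx 1(24); swap idx 1(51) with idx 0(39)
Result: [51, 39, 14, 13, 24]


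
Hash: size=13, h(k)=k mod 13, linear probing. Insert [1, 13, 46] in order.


Insertions: 1->slot 1; 13->slot 0; 46->slot 7
Table: [13, 1, None, None, None, None, None, 46, None, None, None, None, None]


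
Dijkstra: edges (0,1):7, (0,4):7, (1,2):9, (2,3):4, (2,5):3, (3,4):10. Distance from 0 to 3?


Dijkstra from 0:
Distances: {0: 0, 1: 7, 2: 16, 3: 17, 4: 7, 5: 19}
Shortest distance to 3 = 17, path = [0, 4, 3]


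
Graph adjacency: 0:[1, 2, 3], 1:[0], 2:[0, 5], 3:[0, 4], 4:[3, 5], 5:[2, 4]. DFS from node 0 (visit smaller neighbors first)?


DFS stack-based: start with [0]
Visit order: [0, 1, 2, 5, 4, 3]


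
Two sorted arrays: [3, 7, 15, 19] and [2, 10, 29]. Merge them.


Compare heads, take smaller each step.
Merged: [2, 3, 7, 10, 15, 19, 29]


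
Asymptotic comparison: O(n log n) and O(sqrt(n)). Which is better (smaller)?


sublinear grows slower than linearithmic
O(sqrt(n)) is asymptotically smaller; O(n log n) grows faster


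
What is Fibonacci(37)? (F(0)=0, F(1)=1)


F(n)=F(n-1)+F(n-2)
...F(35)=9227465, F(36)=14930352, F(37)=24157817


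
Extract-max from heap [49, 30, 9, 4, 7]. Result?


Max = 49
Replace root with last, heapify down
Resulting heap: [30, 7, 9, 4]


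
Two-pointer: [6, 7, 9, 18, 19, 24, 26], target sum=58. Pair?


Two pointers: lo=0, hi=6
No pair sums to 58


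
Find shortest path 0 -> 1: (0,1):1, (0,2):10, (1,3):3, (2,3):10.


Dijkstra from 0:
Distances: {0: 0, 1: 1, 2: 10, 3: 4}
Shortest distance to 1 = 1, path = [0, 1]


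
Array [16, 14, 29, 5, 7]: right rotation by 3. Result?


Right rotate by 3: [29, 5, 7, 16, 14]


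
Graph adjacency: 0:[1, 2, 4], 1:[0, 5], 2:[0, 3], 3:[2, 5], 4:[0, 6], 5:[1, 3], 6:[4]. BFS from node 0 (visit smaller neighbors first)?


BFS queue: start with [0]
Visit order: [0, 1, 2, 4, 5, 3, 6]


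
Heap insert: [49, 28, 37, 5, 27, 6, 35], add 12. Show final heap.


Append 12: [49, 28, 37, 5, 27, 6, 35, 12]
Bubble up: swap idx 7(12) with idx 3(5)
Result: [49, 28, 37, 12, 27, 6, 35, 5]


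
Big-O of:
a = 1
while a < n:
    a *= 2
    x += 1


Per nesting level: O(log n) = O(log n)
Complexity: O(log n)


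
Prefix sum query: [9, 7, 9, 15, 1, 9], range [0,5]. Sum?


Prefix sums: [0, 9, 16, 25, 40, 41, 50]
Sum[0..5] = prefix[6] - prefix[0] = 50 - 0 = 50


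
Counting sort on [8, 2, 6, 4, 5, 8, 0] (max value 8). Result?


Count array: [1, 0, 1, 0, 1, 1, 1, 0, 2]
Reconstruct: [0, 2, 4, 5, 6, 8, 8]


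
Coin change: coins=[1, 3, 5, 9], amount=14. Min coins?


dp[0]=0; dp[i]=1+min(dp[i-c] for c in coins)
...dp[9]=1, dp[10]=2, dp[11]=3, dp[12]=2, dp[13]=3, dp[14]=2
Minimum coins for 14 = 2


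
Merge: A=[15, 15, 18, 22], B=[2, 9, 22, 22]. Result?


Compare heads, take smaller each step.
Merged: [2, 9, 15, 15, 18, 22, 22, 22]


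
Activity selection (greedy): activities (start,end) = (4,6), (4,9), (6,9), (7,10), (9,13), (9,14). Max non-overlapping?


Greedy: pick earliest-ending, then skip overlaps.
Selected (3 activities): [(4, 6), (6, 9), (9, 13)]


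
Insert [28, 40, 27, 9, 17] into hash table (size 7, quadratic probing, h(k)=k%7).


Insertions: 28->slot 0; 40->slot 5; 27->slot 6; 9->slot 2; 17->slot 3
Table: [28, None, 9, 17, None, 40, 27]


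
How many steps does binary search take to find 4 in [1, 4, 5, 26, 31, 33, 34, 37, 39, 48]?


Search for 4:
[0,9] mid=4 arr[4]=31
[0,3] mid=1 arr[1]=4
Total: 2 comparisons


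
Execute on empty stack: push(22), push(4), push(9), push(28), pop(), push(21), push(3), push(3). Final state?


push(22) -> [22]
push(4) -> [22, 4]
push(9) -> [22, 4, 9]
push(28) -> [22, 4, 9, 28]
pop() returns 28 -> [22, 4, 9]
push(21) -> [22, 4, 9, 21]
push(3) -> [22, 4, 9, 21, 3]
push(3) -> [22, 4, 9, 21, 3, 3]
Final stack (bottom to top): [22, 4, 9, 21, 3, 3]


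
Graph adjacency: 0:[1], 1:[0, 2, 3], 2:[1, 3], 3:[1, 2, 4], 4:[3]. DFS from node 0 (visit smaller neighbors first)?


DFS stack-based: start with [0]
Visit order: [0, 1, 2, 3, 4]


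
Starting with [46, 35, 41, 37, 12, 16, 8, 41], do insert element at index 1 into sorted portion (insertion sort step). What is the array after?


After one pass: [35, 46, 41, 37, 12, 16, 8, 41]


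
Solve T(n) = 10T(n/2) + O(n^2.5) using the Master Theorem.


a=10, b=2, c=2.5. log_2(10)=3.322 > c=2.5. Case 1: O(n^log_b(a)) = O(n^3.322)
Complexity: O(n^3.322)


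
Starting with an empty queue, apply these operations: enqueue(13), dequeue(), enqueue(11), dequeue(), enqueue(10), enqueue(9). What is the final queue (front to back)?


enqueue(13) -> [13]
dequeue() returns 13 -> []
enqueue(11) -> [11]
dequeue() returns 11 -> []
enqueue(10) -> [10]
enqueue(9) -> [10, 9]
Final queue (front to back): [10, 9]


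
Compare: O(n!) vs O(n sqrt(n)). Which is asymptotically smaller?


n^1.5 grows slower than factorial
O(n sqrt(n)) is asymptotically smaller; O(n!) grows faster


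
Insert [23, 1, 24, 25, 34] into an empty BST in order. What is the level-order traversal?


Root = 23; build tree by BST insertion.
Level-Order traversal: [23, 1, 24, 25, 34]


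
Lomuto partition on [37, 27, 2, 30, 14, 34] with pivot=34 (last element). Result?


Elements <= 34 go left of pivot.
Result: [27, 2, 30, 14, 34, 37], pivot at index 4


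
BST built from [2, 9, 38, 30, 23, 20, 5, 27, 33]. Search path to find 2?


BST root = 2
Search for 2: compare at each node
Path: [2]


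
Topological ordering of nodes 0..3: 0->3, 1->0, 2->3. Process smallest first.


Kahn's algorithm, process smallest node first
Order: [1, 0, 2, 3]


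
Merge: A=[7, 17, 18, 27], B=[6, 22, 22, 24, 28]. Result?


Compare heads, take smaller each step.
Merged: [6, 7, 17, 18, 22, 22, 24, 27, 28]


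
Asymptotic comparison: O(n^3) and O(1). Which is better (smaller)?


constant grows slower than cubic
O(1) is asymptotically smaller; O(n^3) grows faster


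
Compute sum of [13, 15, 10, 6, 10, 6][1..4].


Prefix sums: [0, 13, 28, 38, 44, 54, 60]
Sum[1..4] = prefix[5] - prefix[1] = 54 - 13 = 41


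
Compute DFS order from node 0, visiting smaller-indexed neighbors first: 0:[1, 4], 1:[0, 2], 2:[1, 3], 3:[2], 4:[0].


DFS stack-based: start with [0]
Visit order: [0, 1, 2, 3, 4]


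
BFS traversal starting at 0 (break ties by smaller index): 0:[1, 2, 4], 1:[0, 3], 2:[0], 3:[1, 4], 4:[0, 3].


BFS queue: start with [0]
Visit order: [0, 1, 2, 4, 3]


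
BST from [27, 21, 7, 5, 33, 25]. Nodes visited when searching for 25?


BST root = 27
Search for 25: compare at each node
Path: [27, 21, 25]


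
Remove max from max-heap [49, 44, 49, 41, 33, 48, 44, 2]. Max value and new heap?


Max = 49
Replace root with last, heapify down
Resulting heap: [49, 44, 48, 41, 33, 2, 44]


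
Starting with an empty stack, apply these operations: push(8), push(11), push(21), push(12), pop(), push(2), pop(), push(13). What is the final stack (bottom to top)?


push(8) -> [8]
push(11) -> [8, 11]
push(21) -> [8, 11, 21]
push(12) -> [8, 11, 21, 12]
pop() returns 12 -> [8, 11, 21]
push(2) -> [8, 11, 21, 2]
pop() returns 2 -> [8, 11, 21]
push(13) -> [8, 11, 21, 13]
Final stack (bottom to top): [8, 11, 21, 13]


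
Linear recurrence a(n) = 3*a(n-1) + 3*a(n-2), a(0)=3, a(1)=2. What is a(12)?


Build bottom-up:
...a(10)=585630, a(11)=2220291, a(12)=3*2220291+3*585630=8417763


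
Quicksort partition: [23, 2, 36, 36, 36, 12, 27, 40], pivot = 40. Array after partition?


Elements <= 40 go left of pivot.
Result: [23, 2, 36, 36, 36, 12, 27, 40], pivot at index 7


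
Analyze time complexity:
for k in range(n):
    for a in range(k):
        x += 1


Per nesting level: O(n) * O(n) [triangular over k] = O(n^2)
Complexity: O(n^2)


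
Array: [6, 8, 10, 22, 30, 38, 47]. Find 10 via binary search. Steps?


Search for 10:
[0,6] mid=3 arr[3]=22
[0,2] mid=1 arr[1]=8
[2,2] mid=2 arr[2]=10
Total: 3 comparisons


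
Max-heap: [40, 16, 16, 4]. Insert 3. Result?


Append 3: [40, 16, 16, 4, 3]
Bubble up: no swaps needed
Result: [40, 16, 16, 4, 3]


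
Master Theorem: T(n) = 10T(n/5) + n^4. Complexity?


a=10, b=5, c=4. log_5(10)=1.431 < c=4. Case 3: O(n^c) = O(n^4)
Complexity: O(n^4)


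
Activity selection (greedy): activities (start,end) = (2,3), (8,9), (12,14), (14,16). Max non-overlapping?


Greedy: pick earliest-ending, then skip overlaps.
Selected (4 activities): [(2, 3), (8, 9), (12, 14), (14, 16)]


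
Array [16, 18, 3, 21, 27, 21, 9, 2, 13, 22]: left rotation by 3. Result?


Left rotate by 3: [21, 27, 21, 9, 2, 13, 22, 16, 18, 3]


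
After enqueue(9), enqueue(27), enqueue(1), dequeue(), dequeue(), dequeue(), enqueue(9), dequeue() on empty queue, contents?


enqueue(9) -> [9]
enqueue(27) -> [9, 27]
enqueue(1) -> [9, 27, 1]
dequeue() returns 9 -> [27, 1]
dequeue() returns 27 -> [1]
dequeue() returns 1 -> []
enqueue(9) -> [9]
dequeue() returns 9 -> []
Final queue (front to back): []


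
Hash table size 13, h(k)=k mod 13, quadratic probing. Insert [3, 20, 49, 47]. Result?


Insertions: 3->slot 3; 20->slot 7; 49->slot 10; 47->slot 8
Table: [None, None, None, 3, None, None, None, 20, 47, None, 49, None, None]


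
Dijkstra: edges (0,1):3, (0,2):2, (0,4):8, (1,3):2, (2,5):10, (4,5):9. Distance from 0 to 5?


Dijkstra from 0:
Distances: {0: 0, 1: 3, 2: 2, 3: 5, 4: 8, 5: 12}
Shortest distance to 5 = 12, path = [0, 2, 5]


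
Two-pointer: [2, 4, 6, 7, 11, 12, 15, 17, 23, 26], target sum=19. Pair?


Two pointers: lo=0, hi=9
Found pair: (2, 17) summing to 19


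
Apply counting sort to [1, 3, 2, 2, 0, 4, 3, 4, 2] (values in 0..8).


Count array: [1, 1, 3, 2, 2, 0, 0, 0, 0]
Reconstruct: [0, 1, 2, 2, 2, 3, 3, 4, 4]


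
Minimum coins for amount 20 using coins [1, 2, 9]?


dp[0]=0; dp[i]=1+min(dp[i-c] for c in coins)
...dp[15]=4, dp[16]=5, dp[17]=5, dp[18]=2, dp[19]=3, dp[20]=3
Minimum coins for 20 = 3


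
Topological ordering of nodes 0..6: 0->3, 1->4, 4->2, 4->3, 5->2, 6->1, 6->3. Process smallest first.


Kahn's algorithm, process smallest node first
Order: [0, 5, 6, 1, 4, 2, 3]


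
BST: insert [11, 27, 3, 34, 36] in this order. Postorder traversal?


Root = 11; build tree by BST insertion.
Postorder traversal: [3, 36, 34, 27, 11]


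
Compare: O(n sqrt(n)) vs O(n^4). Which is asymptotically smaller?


n^1.5 grows slower than quartic
O(n sqrt(n)) is asymptotically smaller; O(n^4) grows faster


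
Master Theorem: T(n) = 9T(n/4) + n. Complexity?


a=9, b=4, c=1. log_4(9)=1.585 > c=1. Case 1: O(n^log_b(a)) = O(n^1.585)
Complexity: O(n^1.585)


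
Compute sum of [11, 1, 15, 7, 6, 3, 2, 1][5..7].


Prefix sums: [0, 11, 12, 27, 34, 40, 43, 45, 46]
Sum[5..7] = prefix[8] - prefix[5] = 46 - 40 = 6


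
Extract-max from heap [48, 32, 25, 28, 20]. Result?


Max = 48
Replace root with last, heapify down
Resulting heap: [32, 28, 25, 20]


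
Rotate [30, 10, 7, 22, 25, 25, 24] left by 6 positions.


Left rotate by 6: [24, 30, 10, 7, 22, 25, 25]


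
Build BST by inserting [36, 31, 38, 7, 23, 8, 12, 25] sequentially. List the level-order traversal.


Root = 36; build tree by BST insertion.
Level-Order traversal: [36, 31, 38, 7, 23, 8, 25, 12]


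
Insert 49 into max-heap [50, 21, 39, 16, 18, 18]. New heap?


Append 49: [50, 21, 39, 16, 18, 18, 49]
Bubble up: swap idx 6(49) with idx 2(39)
Result: [50, 21, 49, 16, 18, 18, 39]


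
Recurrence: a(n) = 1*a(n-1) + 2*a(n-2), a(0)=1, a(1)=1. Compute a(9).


Build bottom-up:
...a(7)=85, a(8)=171, a(9)=1*171+2*85=341


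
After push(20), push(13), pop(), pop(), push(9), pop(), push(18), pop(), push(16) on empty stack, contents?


push(20) -> [20]
push(13) -> [20, 13]
pop() returns 13 -> [20]
pop() returns 20 -> []
push(9) -> [9]
pop() returns 9 -> []
push(18) -> [18]
pop() returns 18 -> []
push(16) -> [16]
Final stack (bottom to top): [16]


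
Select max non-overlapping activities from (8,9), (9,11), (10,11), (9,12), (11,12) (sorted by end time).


Greedy: pick earliest-ending, then skip overlaps.
Selected (3 activities): [(8, 9), (9, 11), (11, 12)]


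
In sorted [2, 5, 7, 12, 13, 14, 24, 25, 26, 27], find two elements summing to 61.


Two pointers: lo=0, hi=9
No pair sums to 61


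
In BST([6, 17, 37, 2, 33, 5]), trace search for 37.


BST root = 6
Search for 37: compare at each node
Path: [6, 17, 37]


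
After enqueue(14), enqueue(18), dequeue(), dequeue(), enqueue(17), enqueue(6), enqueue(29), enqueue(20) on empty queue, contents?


enqueue(14) -> [14]
enqueue(18) -> [14, 18]
dequeue() returns 14 -> [18]
dequeue() returns 18 -> []
enqueue(17) -> [17]
enqueue(6) -> [17, 6]
enqueue(29) -> [17, 6, 29]
enqueue(20) -> [17, 6, 29, 20]
Final queue (front to back): [17, 6, 29, 20]


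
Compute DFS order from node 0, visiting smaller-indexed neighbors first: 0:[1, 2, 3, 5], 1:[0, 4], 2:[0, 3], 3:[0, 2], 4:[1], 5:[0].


DFS stack-based: start with [0]
Visit order: [0, 1, 4, 2, 3, 5]


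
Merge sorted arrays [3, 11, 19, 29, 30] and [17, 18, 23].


Compare heads, take smaller each step.
Merged: [3, 11, 17, 18, 19, 23, 29, 30]


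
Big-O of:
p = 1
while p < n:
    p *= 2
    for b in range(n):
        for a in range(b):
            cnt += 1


Per nesting level: O(log n) * O(n) * O(n) [triangular over b] = O(n^2 log n)
Complexity: O(n^2 log n)


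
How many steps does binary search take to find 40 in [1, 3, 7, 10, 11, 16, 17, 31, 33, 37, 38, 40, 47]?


Search for 40:
[0,12] mid=6 arr[6]=17
[7,12] mid=9 arr[9]=37
[10,12] mid=11 arr[11]=40
Total: 3 comparisons


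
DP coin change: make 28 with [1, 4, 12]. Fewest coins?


dp[0]=0; dp[i]=1+min(dp[i-c] for c in coins)
...dp[23]=6, dp[24]=2, dp[25]=3, dp[26]=4, dp[27]=5, dp[28]=3
Minimum coins for 28 = 3


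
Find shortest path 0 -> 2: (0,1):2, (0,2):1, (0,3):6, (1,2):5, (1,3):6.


Dijkstra from 0:
Distances: {0: 0, 1: 2, 2: 1, 3: 6}
Shortest distance to 2 = 1, path = [0, 2]


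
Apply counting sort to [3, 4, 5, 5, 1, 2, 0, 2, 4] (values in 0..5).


Count array: [1, 1, 2, 1, 2, 2]
Reconstruct: [0, 1, 2, 2, 3, 4, 4, 5, 5]


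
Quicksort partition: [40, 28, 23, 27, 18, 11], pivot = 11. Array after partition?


Elements <= 11 go left of pivot.
Result: [11, 28, 23, 27, 18, 40], pivot at index 0


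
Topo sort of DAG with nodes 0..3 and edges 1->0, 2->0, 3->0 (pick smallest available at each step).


Kahn's algorithm, process smallest node first
Order: [1, 2, 3, 0]


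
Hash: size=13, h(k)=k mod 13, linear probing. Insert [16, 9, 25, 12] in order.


Insertions: 16->slot 3; 9->slot 9; 25->slot 12; 12->slot 0
Table: [12, None, None, 16, None, None, None, None, None, 9, None, None, 25]


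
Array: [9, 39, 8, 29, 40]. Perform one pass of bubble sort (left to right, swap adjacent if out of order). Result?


After one pass: [9, 8, 29, 39, 40]


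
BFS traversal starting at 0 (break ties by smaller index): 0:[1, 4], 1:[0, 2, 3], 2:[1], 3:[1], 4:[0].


BFS queue: start with [0]
Visit order: [0, 1, 4, 2, 3]


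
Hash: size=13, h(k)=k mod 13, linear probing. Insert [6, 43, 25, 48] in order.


Insertions: 6->slot 6; 43->slot 4; 25->slot 12; 48->slot 9
Table: [None, None, None, None, 43, None, 6, None, None, 48, None, None, 25]


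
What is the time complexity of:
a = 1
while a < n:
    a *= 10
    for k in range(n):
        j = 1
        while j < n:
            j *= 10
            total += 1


Per nesting level: O(log n) * O(n) * O(log n) = O(n (log n)^2)
Complexity: O(n (log n)^2)


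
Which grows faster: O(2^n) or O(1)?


constant grows slower than exponential
O(1) is asymptotically smaller; O(2^n) grows faster


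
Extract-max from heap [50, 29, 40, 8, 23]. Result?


Max = 50
Replace root with last, heapify down
Resulting heap: [40, 29, 23, 8]


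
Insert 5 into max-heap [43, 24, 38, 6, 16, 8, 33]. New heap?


Append 5: [43, 24, 38, 6, 16, 8, 33, 5]
Bubble up: no swaps needed
Result: [43, 24, 38, 6, 16, 8, 33, 5]


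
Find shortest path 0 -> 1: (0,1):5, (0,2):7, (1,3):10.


Dijkstra from 0:
Distances: {0: 0, 1: 5, 2: 7, 3: 15}
Shortest distance to 1 = 5, path = [0, 1]


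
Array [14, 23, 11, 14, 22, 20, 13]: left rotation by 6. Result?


Left rotate by 6: [13, 14, 23, 11, 14, 22, 20]
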